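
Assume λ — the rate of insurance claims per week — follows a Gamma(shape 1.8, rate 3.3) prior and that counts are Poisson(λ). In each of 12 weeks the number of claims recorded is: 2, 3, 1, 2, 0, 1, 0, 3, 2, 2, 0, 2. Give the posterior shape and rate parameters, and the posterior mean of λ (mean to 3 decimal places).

The Poisson likelihood adds the total count to the shape and the number of exposure periods to the rate. Here ∑xᵢ = 18 and n = 12, so shape 1.8→19.8 and rate 3.3→15.3.
E[λ | data] = 19.8/15.3 = 1.294.

Posterior: Gamma(shape=19.8, rate=15.3); mean ≈ 1.294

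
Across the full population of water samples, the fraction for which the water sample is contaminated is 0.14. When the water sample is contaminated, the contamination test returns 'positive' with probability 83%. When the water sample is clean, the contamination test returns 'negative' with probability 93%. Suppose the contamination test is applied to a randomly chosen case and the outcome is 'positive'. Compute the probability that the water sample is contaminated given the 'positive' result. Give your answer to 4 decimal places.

P(H | E) ≈ 0.6587

Let H be the event that the water sample is contaminated. P(H) = 0.14, so P(¬H) = 0.86. With E the 'positive' result, P(E|H) = 0.83 and P(E|¬H) = 0.07.
P(E) = 0.83·0.14 + 0.07·0.86 = 0.11620 + 0.060200 = 0.17640.
By Bayes' theorem, P(H|E) = 0.11620 / 0.17640 = 0.6587.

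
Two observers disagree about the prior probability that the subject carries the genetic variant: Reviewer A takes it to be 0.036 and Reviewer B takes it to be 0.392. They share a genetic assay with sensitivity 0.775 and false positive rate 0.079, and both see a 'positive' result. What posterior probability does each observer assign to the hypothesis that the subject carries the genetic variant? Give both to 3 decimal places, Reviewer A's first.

P('+'|H) = 0.775, P('+'|¬H) = 0.079.
Reviewer A: numerator 0.775·0.036 = 0.027900; evidence = 0.027900+0.079·0.964 = 0.10406; posterior = 0.268.
Reviewer B: numerator 0.775·0.392 = 0.30380; evidence = 0.30380+0.079·0.608 = 0.35183; posterior = 0.863.

Reviewer A: 0.268; Reviewer B: 0.863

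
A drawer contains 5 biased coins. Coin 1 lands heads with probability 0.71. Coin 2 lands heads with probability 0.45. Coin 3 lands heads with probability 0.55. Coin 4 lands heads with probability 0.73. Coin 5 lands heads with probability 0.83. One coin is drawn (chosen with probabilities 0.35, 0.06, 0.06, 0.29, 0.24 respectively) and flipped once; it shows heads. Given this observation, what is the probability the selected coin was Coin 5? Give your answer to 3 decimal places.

Posterior probability ≈ 0.277

P(heads|C1) = 0.71; P(heads|C2) = 0.45; P(heads|C3) = 0.55; P(heads|C4) = 0.73; P(heads|C5) = 0.83.
Prior × likelihood for each source: 0.35·0.71=0.2485, 0.06·0.45=0.02700, 0.06·0.55=0.03300, 0.29·0.73=0.2117, 0.24·0.83=0.1992. Summing gives P(heads) = 0.71940.
P(Coin 5 | heads) = 0.1992 / 0.71940 = 0.277.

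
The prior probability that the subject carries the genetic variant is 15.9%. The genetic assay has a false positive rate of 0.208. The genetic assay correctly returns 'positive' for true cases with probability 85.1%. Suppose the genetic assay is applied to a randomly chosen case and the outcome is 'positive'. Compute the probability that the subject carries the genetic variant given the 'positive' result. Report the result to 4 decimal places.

P(H | E) ≈ 0.4361

Let H be the event that the subject carries the genetic variant. P(H) = 0.159, so P(¬H) = 0.841. With E the 'positive' result, P(E|H) = 0.851 and P(E|¬H) = 0.208.
P(E) = 0.851·0.159 + 0.208·0.841 = 0.13531 + 0.17493 = 0.31024.
By Bayes' theorem, P(H|E) = 0.13531 / 0.31024 = 0.4361.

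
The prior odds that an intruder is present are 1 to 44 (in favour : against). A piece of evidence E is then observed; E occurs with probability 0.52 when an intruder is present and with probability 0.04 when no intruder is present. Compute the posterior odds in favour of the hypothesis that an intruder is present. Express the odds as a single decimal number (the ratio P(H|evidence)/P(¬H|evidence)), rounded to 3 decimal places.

Prior odds = 1/44 = 0.022727. In log-odds, ln(0.022727) = -3.7842.
Add log likelihood ratio: ln(13.000) = 2.5649.
Posterior log-odds = -1.2192, so posterior odds = exp(-1.2192) = 0.29545.

Posterior odds ≈ 0.295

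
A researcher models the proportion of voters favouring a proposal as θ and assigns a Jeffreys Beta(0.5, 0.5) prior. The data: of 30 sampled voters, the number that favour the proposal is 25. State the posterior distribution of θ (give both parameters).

Posterior: Beta(25.5, 5.5)

The binomial likelihood is conjugate to the Beta prior: with 25 successes and 5 failures, the posterior is Beta(0.5+25, 0.5+5) = Beta(25.5, 5.5).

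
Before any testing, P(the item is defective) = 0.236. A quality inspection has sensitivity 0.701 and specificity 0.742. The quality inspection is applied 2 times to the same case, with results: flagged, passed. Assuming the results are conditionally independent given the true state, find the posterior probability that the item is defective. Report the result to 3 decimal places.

With H the event that the item is defective, the joint likelihood of the observed sequence is P(data|H) = 0.701·0.299 = 0.20960 and P(data|¬H) = 0.258·0.742 = 0.19144.
Bayes: P(H|data) = 0.236·0.20960 / (0.236·0.20960 + 0.764·0.19144) = 0.049465/0.19572 = 0.2527.

Posterior P(H) ≈ 0.253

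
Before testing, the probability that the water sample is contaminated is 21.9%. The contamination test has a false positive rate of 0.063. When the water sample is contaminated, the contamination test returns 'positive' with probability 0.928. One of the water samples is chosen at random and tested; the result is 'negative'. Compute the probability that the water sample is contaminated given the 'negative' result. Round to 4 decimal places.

Write H for 'the water sample is contaminated'. Prior odds H:¬H = 0.219/0.781 = 0.28041. For the 'negative' outcome, the likelihood ratio is 0.072/0.937 = 0.076841.
Posterior odds = 0.28041 × 0.076841 = 0.021547, so P(H|E) = 0.021547/(1+0.021547) = 0.0211.

P(H | E) ≈ 0.0211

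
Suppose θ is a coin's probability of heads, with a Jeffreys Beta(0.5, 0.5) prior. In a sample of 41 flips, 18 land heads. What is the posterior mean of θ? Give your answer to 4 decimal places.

Observing 18 successes and 23 failures updates Beta(0.5, 0.5) by adding the success and failure counts to the two shape parameters: α = 0.5+18 = 18.5, β = 0.5+23 = 23.5.
Posterior mean = α/(α+β) = 18.5/42 = 0.4405.

Posterior mean ≈ 0.4405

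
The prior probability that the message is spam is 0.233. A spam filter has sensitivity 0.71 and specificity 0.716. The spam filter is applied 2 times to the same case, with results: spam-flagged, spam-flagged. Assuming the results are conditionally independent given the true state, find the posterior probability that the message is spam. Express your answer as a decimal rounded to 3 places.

Posterior P(H) ≈ 0.655

Let H be the event that the message is spam; start with P(H) = 0.233. P('spam-flagged'|H) = 0.71, P('spam-flagged'|¬H) = 0.284.
Update on result 1 ('spam-flagged'): P(H) ← 0.71·0.2330 / (0.71·0.2330 + 0.284·0.7670) = 0.16543/0.38326 = 0.4316.
Update on result 2 ('spam-flagged'): P(H) ← 0.71·0.4316 / (0.71·0.4316 + 0.284·0.5684) = 0.30647/0.46788 = 0.6550.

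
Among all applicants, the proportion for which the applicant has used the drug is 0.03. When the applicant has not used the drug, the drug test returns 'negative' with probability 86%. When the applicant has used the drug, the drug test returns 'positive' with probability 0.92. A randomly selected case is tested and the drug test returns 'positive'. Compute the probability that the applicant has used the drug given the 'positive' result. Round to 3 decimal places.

Write H for 'the applicant has used the drug'. Prior odds H:¬H = 0.03/0.97 = 0.030928. For the 'positive' outcome, the likelihood ratio is 0.92/0.14 = 6.5714.
Posterior odds = 0.030928 × 6.5714 = 0.20324, so P(H|E) = 0.20324/(1+0.20324) = 0.169.

P(H | E) ≈ 0.169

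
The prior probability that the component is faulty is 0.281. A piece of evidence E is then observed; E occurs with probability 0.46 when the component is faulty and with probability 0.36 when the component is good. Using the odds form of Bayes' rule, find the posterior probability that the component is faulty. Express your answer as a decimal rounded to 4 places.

Prior odds = 0.281/(1−0.281) = 0.39082.
Likelihood ratio for E = 0.46/0.36 = 1.2778.
Posterior odds = prior odds × LR = 0.49938.
Posterior probability = odds/(1+odds) = 0.49938/1.4994 = 0.3331.

Posterior probability ≈ 0.3331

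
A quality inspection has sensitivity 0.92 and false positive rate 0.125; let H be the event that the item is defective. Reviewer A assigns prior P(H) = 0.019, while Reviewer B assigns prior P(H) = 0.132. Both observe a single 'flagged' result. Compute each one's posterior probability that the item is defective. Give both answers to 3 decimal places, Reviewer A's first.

P('+'|H) = 0.92, P('+'|¬H) = 0.125.
Reviewer A: numerator 0.92·0.019 = 0.017480; evidence = 0.017480+0.125·0.981 = 0.14011; posterior = 0.125.
Reviewer B: numerator 0.92·0.132 = 0.12144; evidence = 0.12144+0.125·0.868 = 0.22994; posterior = 0.528.

Reviewer A: 0.125; Reviewer B: 0.528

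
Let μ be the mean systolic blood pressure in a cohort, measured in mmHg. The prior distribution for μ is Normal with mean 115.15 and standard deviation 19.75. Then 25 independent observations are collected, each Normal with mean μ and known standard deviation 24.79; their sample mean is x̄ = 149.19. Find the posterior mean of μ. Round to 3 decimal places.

Posterior mean ≈ 147.172

With known σ, the Normal prior is conjugate. Weight on the data is w = (n/σ²)/(n/σ² + 1/τ₀²) = 0.0406806/(0.0406806+0.00256369) = 0.94072.
Posterior mean = w·x̄ + (1−w)·μ₀ = 0.94072·149.19 + 0.059284·115.15 = 147.172.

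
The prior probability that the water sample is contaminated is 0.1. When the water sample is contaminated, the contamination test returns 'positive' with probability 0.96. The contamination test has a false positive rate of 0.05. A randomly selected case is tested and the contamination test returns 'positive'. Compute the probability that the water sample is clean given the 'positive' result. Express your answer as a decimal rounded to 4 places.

P(¬H | E) ≈ 0.3191

Let H be the event that the water sample is contaminated. P(H) = 0.1, so P(¬H) = 0.9. With E the 'positive' result, P(E|H) = 0.96 and P(E|¬H) = 0.05.
P(E) = 0.96·0.1 + 0.05·0.9 = 0.096000 + 0.045000 = 0.14100.
By Bayes' theorem, P(H|E) = 0.096000 / 0.14100 = 0.6809. Hence P(¬H|E) = 1 − 0.6809 = 0.3191.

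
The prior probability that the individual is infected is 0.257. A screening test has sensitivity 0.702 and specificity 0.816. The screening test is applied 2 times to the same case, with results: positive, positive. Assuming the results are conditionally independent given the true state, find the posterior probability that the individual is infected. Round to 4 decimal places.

With H the event that the individual is infected, the joint likelihood of the observed sequence is P(data|H) = 0.702·0.702 = 0.49280 and P(data|¬H) = 0.184·0.184 = 0.033856.
Bayes: P(H|data) = 0.257·0.49280 / (0.257·0.49280 + 0.743·0.033856) = 0.12665/0.15181 = 0.8343.

Posterior P(H) ≈ 0.8343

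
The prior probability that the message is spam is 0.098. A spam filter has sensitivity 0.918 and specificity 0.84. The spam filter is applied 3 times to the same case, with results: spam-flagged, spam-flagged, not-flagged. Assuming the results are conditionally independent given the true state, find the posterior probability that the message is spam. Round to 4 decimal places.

With H the event that the message is spam, the joint likelihood of the observed sequence is P(data|H) = 0.918·0.918·0.082 = 0.069103 and P(data|¬H) = 0.16·0.16·0.84 = 0.021504.
Bayes: P(H|data) = 0.098·0.069103 / (0.098·0.069103 + 0.902·0.021504) = 0.0067721/0.026169 = 0.2588.

Posterior P(H) ≈ 0.2588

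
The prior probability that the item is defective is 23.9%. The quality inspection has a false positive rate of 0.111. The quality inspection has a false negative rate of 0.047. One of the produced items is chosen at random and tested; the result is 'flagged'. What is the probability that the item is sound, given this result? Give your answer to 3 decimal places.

P(¬H | E) ≈ 0.271

Write H for 'the item is defective'. Prior odds H:¬H = 0.239/0.761 = 0.31406. For the 'flagged' outcome, the likelihood ratio is 0.953/0.111 = 8.5856.
Posterior odds = 0.31406 × 8.5856 = 2.6964, so P(H|E) = 2.6964/(1+2.6964) = 0.729. Then P(¬H|E) = 1 − 0.729 = 0.271.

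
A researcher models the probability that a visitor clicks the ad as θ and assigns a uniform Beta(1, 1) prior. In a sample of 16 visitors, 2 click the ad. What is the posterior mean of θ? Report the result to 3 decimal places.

Posterior mean ≈ 0.167

The binomial likelihood is conjugate to the Beta prior: with 2 successes and 14 failures, the posterior is Beta(1+2, 1+14) = Beta(3, 15).
E[θ | data] = 3/(3+15) = 0.167.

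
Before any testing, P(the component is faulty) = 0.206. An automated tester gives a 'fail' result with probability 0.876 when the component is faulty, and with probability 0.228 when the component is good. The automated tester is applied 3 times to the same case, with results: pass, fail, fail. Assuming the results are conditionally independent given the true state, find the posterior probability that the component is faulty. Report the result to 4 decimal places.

Posterior P(H) ≈ 0.3809

With H the event that the component is faulty, the joint likelihood of the observed sequence is P(data|H) = 0.124·0.876·0.876 = 0.095155 and P(data|¬H) = 0.772·0.228·0.228 = 0.040132.
Bayes: P(H|data) = 0.206·0.095155 / (0.206·0.095155 + 0.794·0.040132) = 0.019602/0.051466 = 0.3809.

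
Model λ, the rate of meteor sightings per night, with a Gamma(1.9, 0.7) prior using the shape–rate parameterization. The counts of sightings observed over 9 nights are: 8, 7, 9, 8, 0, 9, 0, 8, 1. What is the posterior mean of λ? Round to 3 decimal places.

Posterior mean ≈ 5.351

The Poisson likelihood adds the total count to the shape and the number of exposure periods to the rate. Here ∑xᵢ = 50 and n = 9, so shape 1.9→51.9 and rate 0.7→9.7.
Posterior mean = shape/rate = 51.9/9.7 = 5.351.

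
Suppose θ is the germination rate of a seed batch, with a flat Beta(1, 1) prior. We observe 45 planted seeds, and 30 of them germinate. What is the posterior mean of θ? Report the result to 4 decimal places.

Posterior mean ≈ 0.6596

The binomial likelihood is conjugate to the Beta prior: with 30 successes and 15 failures, the posterior is Beta(1+30, 1+15) = Beta(31, 16).
E[θ | data] = 31/(31+16) = 0.6596.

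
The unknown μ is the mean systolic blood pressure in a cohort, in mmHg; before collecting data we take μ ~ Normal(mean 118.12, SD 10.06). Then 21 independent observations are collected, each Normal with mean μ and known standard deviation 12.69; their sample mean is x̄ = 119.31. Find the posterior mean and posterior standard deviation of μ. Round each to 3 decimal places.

With known σ, the Normal prior is conjugate. Weight on the data is w = (n/σ²)/(n/σ² + 1/τ₀²) = 0.130406/(0.130406+0.00988107) = 0.92957.
Posterior mean = w·x̄ + (1−w)·μ₀ = 0.92957·119.31 + 0.070435·118.12 = 119.226. Posterior variance = 1/(0.130406+0.00988107) = 7.12826, so SD = 2.670.

Posterior mean ≈ 119.226; posterior SD ≈ 2.670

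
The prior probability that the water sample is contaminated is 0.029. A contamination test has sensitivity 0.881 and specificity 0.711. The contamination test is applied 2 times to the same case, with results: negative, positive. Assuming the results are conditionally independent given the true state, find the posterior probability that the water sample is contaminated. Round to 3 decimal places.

Let H be the event that the water sample is contaminated; start with P(H) = 0.029. P('positive'|H) = 0.881, P('positive'|¬H) = 0.289.
Update on result 1 ('negative'): P(H) ← 0.119·0.0290 / (0.119·0.0290 + 0.711·0.9710) = 0.0034510/0.69383 = 0.0050.
Update on result 2 ('positive'): P(H) ← 0.881·0.0050 / (0.881·0.0050 + 0.289·0.9950) = 0.0043819/0.29194 = 0.0150.

Posterior P(H) ≈ 0.015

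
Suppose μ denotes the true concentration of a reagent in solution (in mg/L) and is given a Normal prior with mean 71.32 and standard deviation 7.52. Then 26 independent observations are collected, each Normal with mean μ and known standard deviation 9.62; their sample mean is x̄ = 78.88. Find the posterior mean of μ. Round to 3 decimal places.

Prior precision 1/τ₀² = 1/7.52² = 0.0176833; data precision n/σ² = 26/9.62² = 0.280946.
Posterior precision = 0.0176833 + 0.280946 = 0.298630.
Posterior mean = (0.0176833·71.32 + 0.280946·78.88) / 0.298630 = 78.432.

Posterior mean ≈ 78.432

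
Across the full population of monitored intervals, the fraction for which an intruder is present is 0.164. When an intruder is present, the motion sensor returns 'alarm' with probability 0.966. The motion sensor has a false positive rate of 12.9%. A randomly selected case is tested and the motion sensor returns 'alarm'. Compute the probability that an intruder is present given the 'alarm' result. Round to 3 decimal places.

P(H | E) ≈ 0.595

Write H for 'an intruder is present'. Prior odds H:¬H = 0.164/0.836 = 0.19617. For the 'alarm' outcome, the likelihood ratio is 0.966/0.129 = 7.4884.
Posterior odds = 0.19617 × 7.4884 = 1.4690, so P(H|E) = 1.4690/(1+1.4690) = 0.595.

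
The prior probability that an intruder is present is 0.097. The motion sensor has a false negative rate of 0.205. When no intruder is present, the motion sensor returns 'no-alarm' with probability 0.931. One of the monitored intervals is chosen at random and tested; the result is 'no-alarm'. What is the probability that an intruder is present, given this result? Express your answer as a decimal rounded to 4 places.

Let H be the event that an intruder is present. P(H) = 0.097, so P(¬H) = 0.903. With E the 'no-alarm' result, P(E|H) = 0.205 and P(E|¬H) = 0.931.
P(E) = 0.205·0.097 + 0.931·0.903 = 0.019885 + 0.84069 = 0.86058.
By Bayes' theorem, P(H|E) = 0.019885 / 0.86058 = 0.0231.

P(H | E) ≈ 0.0231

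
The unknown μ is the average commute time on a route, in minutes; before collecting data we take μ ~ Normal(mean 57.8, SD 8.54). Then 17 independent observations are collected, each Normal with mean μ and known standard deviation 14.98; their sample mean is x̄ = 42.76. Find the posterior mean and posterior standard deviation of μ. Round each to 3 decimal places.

With known σ, the Normal prior is conjugate. Weight on the data is w = (n/σ²)/(n/σ² + 1/τ₀²) = 0.0757574/(0.0757574+0.0137115) = 0.84675.
Posterior mean = w·x̄ + (1−w)·μ₀ = 0.84675·42.76 + 0.15325·57.8 = 45.065. Posterior variance = 1/(0.0757574+0.0137115) = 11.1771, so SD = 3.343.

Posterior mean ≈ 45.065; posterior SD ≈ 3.343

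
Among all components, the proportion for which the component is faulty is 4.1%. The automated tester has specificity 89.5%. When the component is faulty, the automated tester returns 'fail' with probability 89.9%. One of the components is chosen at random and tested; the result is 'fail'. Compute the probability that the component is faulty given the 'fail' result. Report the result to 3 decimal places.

Let H be the event that the component is faulty. P(H) = 0.041, so P(¬H) = 0.959. With E the 'fail' result, P(E|H) = 0.899 and P(E|¬H) = 0.105.
P(E) = 0.899·0.041 + 0.105·0.959 = 0.036859 + 0.10069 = 0.13755.
By Bayes' theorem, P(H|E) = 0.036859 / 0.13755 = 0.268.

P(H | E) ≈ 0.268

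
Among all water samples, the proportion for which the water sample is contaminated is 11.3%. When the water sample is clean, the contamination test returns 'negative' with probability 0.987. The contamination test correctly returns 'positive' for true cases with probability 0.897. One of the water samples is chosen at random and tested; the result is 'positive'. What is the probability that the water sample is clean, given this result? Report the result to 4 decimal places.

Let H be the event that the water sample is contaminated. P(H) = 0.113, so P(¬H) = 0.887. With E the 'positive' result, P(E|H) = 0.897 and P(E|¬H) = 0.013.
P(E) = 0.897·0.113 + 0.013·0.887 = 0.10136 + 0.011531 = 0.11289.
By Bayes' theorem, P(H|E) = 0.10136 / 0.11289 = 0.8979. Hence P(¬H|E) = 1 − 0.8979 = 0.1021.

P(¬H | E) ≈ 0.1021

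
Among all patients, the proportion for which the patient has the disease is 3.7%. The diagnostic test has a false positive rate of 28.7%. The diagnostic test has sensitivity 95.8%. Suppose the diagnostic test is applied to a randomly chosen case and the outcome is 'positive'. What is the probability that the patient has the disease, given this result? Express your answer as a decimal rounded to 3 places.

Let H be the event that the patient has the disease. P(H) = 0.037, so P(¬H) = 0.963. With E the 'positive' result, P(E|H) = 0.958 and P(E|¬H) = 0.287.
P(E) = 0.958·0.037 + 0.287·0.963 = 0.035446 + 0.27638 = 0.31183.
By Bayes' theorem, P(H|E) = 0.035446 / 0.31183 = 0.114.

P(H | E) ≈ 0.114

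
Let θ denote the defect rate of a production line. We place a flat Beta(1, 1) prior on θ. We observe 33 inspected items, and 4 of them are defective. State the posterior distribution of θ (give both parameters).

Posterior: Beta(5, 30)

The binomial likelihood is conjugate to the Beta prior: with 4 successes and 29 failures, the posterior is Beta(1+4, 1+29) = Beta(5, 30).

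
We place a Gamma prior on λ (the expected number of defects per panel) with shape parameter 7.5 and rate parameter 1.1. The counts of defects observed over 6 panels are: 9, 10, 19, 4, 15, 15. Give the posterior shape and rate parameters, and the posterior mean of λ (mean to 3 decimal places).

Posterior: Gamma(shape=79.5, rate=7.1); mean ≈ 11.197

Total count ∑xᵢ = 72 over n = 6 panels.
Gamma is conjugate to the Poisson likelihood: posterior is Gamma(shape = 7.5+72 = 79.5, rate = 1.1+6 = 7.1).
E[λ | data] = 79.5/7.1 = 11.197.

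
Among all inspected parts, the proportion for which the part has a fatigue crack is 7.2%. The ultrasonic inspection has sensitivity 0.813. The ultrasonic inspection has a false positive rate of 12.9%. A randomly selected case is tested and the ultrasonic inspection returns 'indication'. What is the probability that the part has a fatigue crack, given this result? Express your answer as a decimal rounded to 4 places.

P(H | E) ≈ 0.3284

Write H for 'the part has a fatigue crack'. Prior odds H:¬H = 0.072/0.928 = 0.077586. For the 'indication' outcome, the likelihood ratio is 0.813/0.129 = 6.3023.
Posterior odds = 0.077586 × 6.3023 = 0.48897, so P(H|E) = 0.48897/(1+0.48897) = 0.3284.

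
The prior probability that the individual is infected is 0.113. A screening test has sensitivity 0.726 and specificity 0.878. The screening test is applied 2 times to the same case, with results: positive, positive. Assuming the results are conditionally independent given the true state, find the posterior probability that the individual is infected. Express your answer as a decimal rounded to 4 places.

With H the event that the individual is infected, the joint likelihood of the observed sequence is P(data|H) = 0.726·0.726 = 0.52708 and P(data|¬H) = 0.122·0.122 = 0.014884.
Bayes: P(H|data) = 0.113·0.52708 / (0.113·0.52708 + 0.887·0.014884) = 0.059560/0.072762 = 0.8186.

Posterior P(H) ≈ 0.8186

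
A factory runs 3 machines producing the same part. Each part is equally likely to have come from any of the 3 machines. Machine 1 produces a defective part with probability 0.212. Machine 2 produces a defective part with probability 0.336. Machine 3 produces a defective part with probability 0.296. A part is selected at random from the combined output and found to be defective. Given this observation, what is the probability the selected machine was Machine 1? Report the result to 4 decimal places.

P(defective|M1) = 0.212; P(defective|M2) = 0.336; P(defective|M3) = 0.296.
Prior × likelihood for each source: 0.333333·0.212=0.07067, 0.333333·0.336=0.1120, 0.333333·0.296=0.09867. Summing gives P(defective) = 0.28133.
P(Machine 1 | defective) = 0.07067 / 0.28133 = 0.2512.

Posterior probability ≈ 0.2512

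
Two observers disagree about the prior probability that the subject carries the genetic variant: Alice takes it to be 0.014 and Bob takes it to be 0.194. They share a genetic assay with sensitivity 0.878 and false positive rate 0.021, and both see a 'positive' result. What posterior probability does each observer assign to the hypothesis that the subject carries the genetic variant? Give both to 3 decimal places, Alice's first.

The likelihood ratio for a 'positive' result is 0.878/0.021 = 41.810.
Alice: prior odds 0.014/0.986 = 0.014199; posterior odds 0.59364; posterior probability 0.373.
Bob: prior odds 0.194/0.806 = 0.24069; posterior odds 10.063; posterior probability 0.910.

Alice: 0.373; Bob: 0.910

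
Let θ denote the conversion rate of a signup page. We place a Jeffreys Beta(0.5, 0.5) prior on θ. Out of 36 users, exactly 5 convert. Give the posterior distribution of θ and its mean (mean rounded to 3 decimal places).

Posterior: Beta(5.5, 31.5); mean ≈ 0.149

Observing 5 successes and 31 failures updates Beta(0.5, 0.5) by adding the success and failure counts to the two shape parameters: α = 0.5+5 = 5.5, β = 0.5+31 = 31.5.
E[θ | data] = 5.5/(5.5+31.5) = 0.149.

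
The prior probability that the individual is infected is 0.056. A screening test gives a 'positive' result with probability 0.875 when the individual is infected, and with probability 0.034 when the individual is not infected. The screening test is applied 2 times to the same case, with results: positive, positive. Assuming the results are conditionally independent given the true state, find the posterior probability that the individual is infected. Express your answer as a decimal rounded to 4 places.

Posterior P(H) ≈ 0.9752

Let H be the event that the individual is infected; start with P(H) = 0.056. P('positive'|H) = 0.875, P('positive'|¬H) = 0.034.
Update on result 1 ('positive'): P(H) ← 0.875·0.0560 / (0.875·0.0560 + 0.034·0.9440) = 0.049000/0.081096 = 0.6042.
Update on result 2 ('positive'): P(H) ← 0.875·0.6042 / (0.875·0.6042 + 0.034·0.3958) = 0.52869/0.54215 = 0.9752.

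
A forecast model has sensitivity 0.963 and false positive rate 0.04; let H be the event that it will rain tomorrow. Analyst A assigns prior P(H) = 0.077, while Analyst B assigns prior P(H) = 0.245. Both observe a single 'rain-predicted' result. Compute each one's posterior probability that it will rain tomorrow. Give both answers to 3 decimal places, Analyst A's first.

P('+'|H) = 0.963, P('+'|¬H) = 0.04.
Analyst A: numerator 0.963·0.077 = 0.074151; evidence = 0.074151+0.04·0.923 = 0.11107; posterior = 0.668.
Analyst B: numerator 0.963·0.245 = 0.23593; evidence = 0.23593+0.04·0.755 = 0.26613; posterior = 0.887.

Analyst A: 0.668; Analyst B: 0.887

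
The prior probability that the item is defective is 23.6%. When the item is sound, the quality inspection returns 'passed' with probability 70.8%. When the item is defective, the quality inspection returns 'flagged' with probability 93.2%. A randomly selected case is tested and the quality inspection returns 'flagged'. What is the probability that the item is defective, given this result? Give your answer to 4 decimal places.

Write H for 'the item is defective'. Prior odds H:¬H = 0.236/0.764 = 0.30890. For the 'flagged' outcome, the likelihood ratio is 0.932/0.292 = 3.1918.
Posterior odds = 0.30890 × 3.1918 = 0.98594, so P(H|E) = 0.98594/(1+0.98594) = 0.4965.

P(H | E) ≈ 0.4965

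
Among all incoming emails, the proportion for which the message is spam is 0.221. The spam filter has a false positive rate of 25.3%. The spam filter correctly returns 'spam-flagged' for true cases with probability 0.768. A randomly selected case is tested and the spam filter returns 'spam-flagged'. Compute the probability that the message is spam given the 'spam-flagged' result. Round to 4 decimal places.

Write H for 'the message is spam'. Prior odds H:¬H = 0.221/0.779 = 0.28370. For the 'spam-flagged' outcome, the likelihood ratio is 0.768/0.253 = 3.0356.
Posterior odds = 0.28370 × 3.0356 = 0.86118, so P(H|E) = 0.86118/(1+0.86118) = 0.4627.

P(H | E) ≈ 0.4627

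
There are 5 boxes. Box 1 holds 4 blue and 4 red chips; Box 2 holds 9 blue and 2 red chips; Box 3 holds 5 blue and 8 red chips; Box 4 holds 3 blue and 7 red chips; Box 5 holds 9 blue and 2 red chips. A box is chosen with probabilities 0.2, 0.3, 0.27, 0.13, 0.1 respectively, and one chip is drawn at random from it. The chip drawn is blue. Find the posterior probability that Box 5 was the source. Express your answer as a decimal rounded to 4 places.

Tabulate prior·likelihood by source: [1] prior 0.2, lik 0.5, product 0.1000; [2] prior 0.3, lik 0.8182, product 0.2455; [3] prior 0.27, lik 0.3846, product 0.1038; [4] prior 0.13, lik 0.3, product 0.03900; [5] prior 0.1, lik 0.8182, product 0.08182.
Normalizing constant = 0.57012; the posterior for Box 5 is its product over the sum, 0.08182/0.57012 = 0.1435.

Posterior probability ≈ 0.1435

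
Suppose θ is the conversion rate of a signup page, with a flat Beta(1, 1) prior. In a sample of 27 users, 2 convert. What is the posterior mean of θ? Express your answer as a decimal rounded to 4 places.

Posterior mean ≈ 0.1034

Observing 2 successes and 25 failures updates Beta(1, 1) by adding the success and failure counts to the two shape parameters: α = 1+2 = 3, β = 1+25 = 26.
Posterior mean = α/(α+β) = 3/29 = 0.1034.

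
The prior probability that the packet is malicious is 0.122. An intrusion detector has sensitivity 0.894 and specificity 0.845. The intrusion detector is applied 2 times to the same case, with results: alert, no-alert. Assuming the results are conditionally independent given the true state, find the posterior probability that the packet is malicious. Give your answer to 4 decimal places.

With H the event that the packet is malicious, the joint likelihood of the observed sequence is P(data|H) = 0.894·0.106 = 0.094764 and P(data|¬H) = 0.155·0.845 = 0.13098.
Bayes: P(H|data) = 0.122·0.094764 / (0.122·0.094764 + 0.878·0.13098) = 0.011561/0.12656 = 0.0914.

Posterior P(H) ≈ 0.0914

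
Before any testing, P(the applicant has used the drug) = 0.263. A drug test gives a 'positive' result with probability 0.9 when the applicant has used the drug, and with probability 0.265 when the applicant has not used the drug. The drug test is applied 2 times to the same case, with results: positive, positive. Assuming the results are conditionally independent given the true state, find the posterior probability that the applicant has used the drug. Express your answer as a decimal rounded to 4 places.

Posterior P(H) ≈ 0.8045

With H the event that the applicant has used the drug, the joint likelihood of the observed sequence is P(data|H) = 0.9·0.9 = 0.81000 and P(data|¬H) = 0.265·0.265 = 0.070225.
Bayes: P(H|data) = 0.263·0.81000 / (0.263·0.81000 + 0.737·0.070225) = 0.21303/0.26479 = 0.8045.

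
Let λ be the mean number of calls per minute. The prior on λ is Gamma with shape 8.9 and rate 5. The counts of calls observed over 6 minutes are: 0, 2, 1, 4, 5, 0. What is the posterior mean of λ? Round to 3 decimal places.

Posterior mean ≈ 1.900

Total count ∑xᵢ = 12 over n = 6 minutes.
Gamma is conjugate to the Poisson likelihood: posterior is Gamma(shape = 8.9+12 = 20.9, rate = 5+6 = 11).
Posterior mean = shape/rate = 20.9/11 = 1.900.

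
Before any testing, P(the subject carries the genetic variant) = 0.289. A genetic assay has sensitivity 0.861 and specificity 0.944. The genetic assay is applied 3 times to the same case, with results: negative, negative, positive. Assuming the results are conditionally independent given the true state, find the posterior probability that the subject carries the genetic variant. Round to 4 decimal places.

With H the event that the subject carries the genetic variant, the joint likelihood of the observed sequence is P(data|H) = 0.139·0.139·0.861 = 0.016635 and P(data|¬H) = 0.944·0.944·0.056 = 0.049904.
Bayes: P(H|data) = 0.289·0.016635 / (0.289·0.016635 + 0.711·0.049904) = 0.0048076/0.040289 = 0.1193.

Posterior P(H) ≈ 0.1193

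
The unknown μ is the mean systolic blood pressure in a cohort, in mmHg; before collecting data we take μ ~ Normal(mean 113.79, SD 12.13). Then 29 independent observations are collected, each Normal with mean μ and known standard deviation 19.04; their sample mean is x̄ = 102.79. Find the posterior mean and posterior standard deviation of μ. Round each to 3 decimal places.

Prior precision 1/τ₀² = 1/12.13² = 0.00679639; data precision n/σ² = 29/19.04² = 0.0799952.
Posterior precision = 0.00679639 + 0.0799952 = 0.0867916, giving posterior SD = 1/√0.0867916 = 3.394.
Posterior mean = (0.00679639·113.79 + 0.0799952·102.79) / 0.0867916 = 103.651.

Posterior mean ≈ 103.651; posterior SD ≈ 3.394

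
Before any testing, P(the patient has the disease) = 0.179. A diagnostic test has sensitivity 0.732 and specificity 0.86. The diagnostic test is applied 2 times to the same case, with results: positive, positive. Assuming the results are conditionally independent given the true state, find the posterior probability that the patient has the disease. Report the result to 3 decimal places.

With H the event that the patient has the disease, the joint likelihood of the observed sequence is P(data|H) = 0.732·0.732 = 0.53582 and P(data|¬H) = 0.14·0.14 = 0.019600.
Bayes: P(H|data) = 0.179·0.53582 / (0.179·0.53582 + 0.821·0.019600) = 0.095912/0.11200 = 0.8563.

Posterior P(H) ≈ 0.856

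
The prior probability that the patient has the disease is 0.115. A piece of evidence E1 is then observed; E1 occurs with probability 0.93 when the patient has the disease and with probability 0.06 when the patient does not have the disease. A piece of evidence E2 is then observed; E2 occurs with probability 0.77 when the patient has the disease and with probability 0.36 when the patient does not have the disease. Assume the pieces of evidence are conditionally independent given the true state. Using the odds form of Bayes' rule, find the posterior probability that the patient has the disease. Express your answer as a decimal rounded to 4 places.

Posterior probability ≈ 0.8116

Prior odds = 0.115/(1−0.115) = 0.12994. In log-odds, ln(0.12994) = -2.0407.
Add log likelihood ratios: ln(15.500) + ln(2.1389) = 3.5011.
Posterior log-odds = 1.4605, so posterior odds = exp(1.4605) = 4.3080. Converting, P(H|E) = 4.3080/5.3080 = 0.8116.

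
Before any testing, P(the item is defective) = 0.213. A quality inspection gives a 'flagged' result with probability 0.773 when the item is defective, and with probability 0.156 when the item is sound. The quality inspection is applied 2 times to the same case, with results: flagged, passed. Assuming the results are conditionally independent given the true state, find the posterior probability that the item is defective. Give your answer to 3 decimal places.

Posterior P(H) ≈ 0.265

Let H be the event that the item is defective; start with P(H) = 0.213. P('flagged'|H) = 0.773, P('flagged'|¬H) = 0.156.
Update on result 1 ('flagged'): P(H) ← 0.773·0.2130 / (0.773·0.2130 + 0.156·0.7870) = 0.16465/0.28742 = 0.5728.
Update on result 2 ('passed'): P(H) ← 0.227·0.5728 / (0.227·0.5728 + 0.844·0.4272) = 0.13004/0.49055 = 0.2651.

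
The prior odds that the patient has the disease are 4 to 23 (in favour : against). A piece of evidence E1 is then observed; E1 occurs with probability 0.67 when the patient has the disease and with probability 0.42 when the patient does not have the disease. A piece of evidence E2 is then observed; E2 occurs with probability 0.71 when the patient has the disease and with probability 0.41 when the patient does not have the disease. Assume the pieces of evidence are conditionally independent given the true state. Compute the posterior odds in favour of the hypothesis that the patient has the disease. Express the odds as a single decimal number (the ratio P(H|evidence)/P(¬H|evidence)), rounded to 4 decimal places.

Posterior odds ≈ 0.4804

Prior odds = 4/23 = 0.17391. In log-odds, ln(0.17391) = -1.7492.
Add log likelihood ratios: ln(1.5952) + ln(1.7317) = 1.0161.
Posterior log-odds = -0.73307, so posterior odds = exp(-0.73307) = 0.48043.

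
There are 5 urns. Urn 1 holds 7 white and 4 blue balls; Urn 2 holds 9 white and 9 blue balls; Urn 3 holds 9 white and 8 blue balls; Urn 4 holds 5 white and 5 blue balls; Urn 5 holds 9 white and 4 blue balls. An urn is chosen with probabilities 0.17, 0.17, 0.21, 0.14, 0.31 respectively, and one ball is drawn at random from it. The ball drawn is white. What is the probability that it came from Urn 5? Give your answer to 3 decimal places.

P(white|Urn 1) = 0.6364; P(white|Urn 2) = 0.5; P(white|Urn 3) = 0.5294; P(white|Urn 4) = 0.5; P(white|Urn 5) = 0.6923.
Prior × likelihood for each source: 0.17·0.6364=0.1082, 0.17·0.5=0.08500, 0.21·0.5294=0.1112, 0.14·0.5=0.07000, 0.31·0.6923=0.2146. Summing gives P(white) = 0.58897.
P(Urn 5 | white) = 0.2146 / 0.58897 = 0.364.

Posterior probability ≈ 0.364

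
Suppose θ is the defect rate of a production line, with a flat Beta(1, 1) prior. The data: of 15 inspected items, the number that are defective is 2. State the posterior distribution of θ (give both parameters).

Posterior: Beta(3, 14)

Observing 2 successes and 13 failures updates Beta(1, 1) by adding the success and failure counts to the two shape parameters: α = 1+2 = 3, β = 1+13 = 14.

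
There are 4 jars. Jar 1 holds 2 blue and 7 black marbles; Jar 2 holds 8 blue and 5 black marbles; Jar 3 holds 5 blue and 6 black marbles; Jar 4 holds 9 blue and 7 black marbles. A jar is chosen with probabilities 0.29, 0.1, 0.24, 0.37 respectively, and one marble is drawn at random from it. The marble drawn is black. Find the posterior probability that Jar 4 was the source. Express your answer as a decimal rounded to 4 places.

Posterior probability ≈ 0.2907

Tabulate prior·likelihood by source: [1] prior 0.29, lik 0.7778, product 0.2256; [2] prior 0.1, lik 0.3846, product 0.03846; [3] prior 0.24, lik 0.5455, product 0.1309; [4] prior 0.37, lik 0.4375, product 0.1619.
Normalizing constant = 0.55680; the posterior for Jar 4 is its product over the sum, 0.1619/0.55680 = 0.2907.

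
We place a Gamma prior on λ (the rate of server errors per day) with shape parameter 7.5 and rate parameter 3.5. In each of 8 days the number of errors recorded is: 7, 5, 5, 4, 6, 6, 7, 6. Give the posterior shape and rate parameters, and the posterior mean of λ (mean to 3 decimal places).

Posterior: Gamma(shape=53.5, rate=11.5); mean ≈ 4.652

Total count ∑xᵢ = 46 over n = 8 days.
Gamma is conjugate to the Poisson likelihood: posterior is Gamma(shape = 7.5+46 = 53.5, rate = 3.5+8 = 11.5).
E[λ | data] = 53.5/11.5 = 4.652.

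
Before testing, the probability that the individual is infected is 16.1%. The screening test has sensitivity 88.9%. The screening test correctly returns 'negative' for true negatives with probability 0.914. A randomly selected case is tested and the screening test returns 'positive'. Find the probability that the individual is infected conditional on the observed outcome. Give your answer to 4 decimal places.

Let H be the event that the individual is infected. P(H) = 0.161, so P(¬H) = 0.839. With E the 'positive' result, P(E|H) = 0.889 and P(E|¬H) = 0.086.
P(E) = 0.889·0.161 + 0.086·0.839 = 0.14313 + 0.072154 = 0.21528.
By Bayes' theorem, P(H|E) = 0.14313 / 0.21528 = 0.6648.

P(H | E) ≈ 0.6648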